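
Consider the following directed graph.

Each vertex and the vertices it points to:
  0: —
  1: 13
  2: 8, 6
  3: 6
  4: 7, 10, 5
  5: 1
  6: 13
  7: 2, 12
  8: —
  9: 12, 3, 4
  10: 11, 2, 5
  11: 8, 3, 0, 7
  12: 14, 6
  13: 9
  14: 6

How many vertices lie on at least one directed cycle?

13

A vertex is on a directed cycle iff it belongs to a strongly connected component of size ≥ 2 (or has a self-loop).
The vertices on cycles are {1, 2, 3, 4, 5, 6, 7, 9, 10, 11, 12, 13, 14} — 13 in total.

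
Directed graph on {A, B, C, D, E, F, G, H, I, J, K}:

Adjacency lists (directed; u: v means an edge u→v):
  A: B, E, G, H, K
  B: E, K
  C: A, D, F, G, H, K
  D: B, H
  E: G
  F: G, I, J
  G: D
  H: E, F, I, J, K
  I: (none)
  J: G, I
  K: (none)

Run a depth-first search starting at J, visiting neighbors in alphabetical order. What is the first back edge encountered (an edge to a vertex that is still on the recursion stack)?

E→G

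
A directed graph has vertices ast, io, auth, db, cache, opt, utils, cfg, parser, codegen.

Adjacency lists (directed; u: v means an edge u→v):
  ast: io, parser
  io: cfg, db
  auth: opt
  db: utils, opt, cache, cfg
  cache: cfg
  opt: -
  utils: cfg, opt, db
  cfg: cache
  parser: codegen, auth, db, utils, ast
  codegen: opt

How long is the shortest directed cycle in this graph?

2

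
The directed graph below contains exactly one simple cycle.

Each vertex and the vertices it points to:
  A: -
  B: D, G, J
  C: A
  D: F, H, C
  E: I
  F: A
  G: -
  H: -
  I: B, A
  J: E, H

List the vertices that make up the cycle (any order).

DFS with gray/black marking from B:
B gray
  D gray
    F gray
      A gray
      A black
    F black
    H gray
    H black
    C gray
      C→A: A black — skip
    C black
  D black
  G gray
  G black
  J gray
    E gray
      I gray
        I→B: B is gray → back edge
Back edge closes the cycle B → J → E → I → B; its vertices are {B, E, I, J}.

B, E, I, J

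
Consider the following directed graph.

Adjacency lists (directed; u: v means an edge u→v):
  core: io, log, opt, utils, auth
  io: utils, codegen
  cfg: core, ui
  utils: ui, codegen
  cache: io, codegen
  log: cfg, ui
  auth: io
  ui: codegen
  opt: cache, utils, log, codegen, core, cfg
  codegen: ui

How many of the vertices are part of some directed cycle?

6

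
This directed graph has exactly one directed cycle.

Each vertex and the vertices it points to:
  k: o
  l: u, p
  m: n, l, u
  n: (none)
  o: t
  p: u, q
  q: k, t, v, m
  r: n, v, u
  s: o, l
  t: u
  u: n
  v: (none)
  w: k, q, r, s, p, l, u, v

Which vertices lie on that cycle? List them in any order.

l, m, p, q

DFS with gray/black marking from p:
p gray
  u gray
    n gray
    n black
  u black
  q gray
    k gray
      o gray
        t gray
          t→u: u black — skip
        t black
      o black
    k black
    q→t: t black — skip
    v gray
    v black
    m gray
      m→n: n black — skip
      l gray
        l→u: u black — skip
        l→p: p is gray → back edge
Back edge closes the cycle p → q → m → l → p; its vertices are {l, m, p, q}.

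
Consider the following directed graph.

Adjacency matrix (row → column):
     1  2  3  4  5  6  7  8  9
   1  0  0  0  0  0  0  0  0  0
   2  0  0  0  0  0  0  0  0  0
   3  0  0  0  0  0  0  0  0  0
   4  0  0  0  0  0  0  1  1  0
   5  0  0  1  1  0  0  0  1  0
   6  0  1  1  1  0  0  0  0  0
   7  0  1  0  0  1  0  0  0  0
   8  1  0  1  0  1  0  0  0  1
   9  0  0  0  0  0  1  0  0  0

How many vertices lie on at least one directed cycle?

A vertex is on a directed cycle iff it belongs to a strongly connected component of size ≥ 2 (or has a self-loop).
The vertices on cycles are {4, 5, 6, 7, 8, 9} — 6 in total.

6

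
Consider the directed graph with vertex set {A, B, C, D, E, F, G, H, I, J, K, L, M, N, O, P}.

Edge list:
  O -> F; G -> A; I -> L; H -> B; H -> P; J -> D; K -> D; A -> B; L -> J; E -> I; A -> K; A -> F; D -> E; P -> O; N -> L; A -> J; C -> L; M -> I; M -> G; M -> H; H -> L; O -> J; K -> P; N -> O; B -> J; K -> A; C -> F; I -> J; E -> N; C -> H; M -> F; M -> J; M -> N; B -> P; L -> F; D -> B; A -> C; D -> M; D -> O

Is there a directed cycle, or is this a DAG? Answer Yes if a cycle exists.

Yes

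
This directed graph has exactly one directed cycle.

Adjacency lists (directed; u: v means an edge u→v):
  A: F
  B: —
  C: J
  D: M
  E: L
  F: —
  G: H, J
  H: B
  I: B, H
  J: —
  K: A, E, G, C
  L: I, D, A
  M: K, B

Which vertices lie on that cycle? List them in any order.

D, E, K, L, M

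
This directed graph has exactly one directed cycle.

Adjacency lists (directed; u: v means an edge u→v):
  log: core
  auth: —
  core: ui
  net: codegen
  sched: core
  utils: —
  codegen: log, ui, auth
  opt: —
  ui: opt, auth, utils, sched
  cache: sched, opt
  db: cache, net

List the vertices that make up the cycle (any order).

DFS with gray/black marking from ui:
ui gray
  opt gray
  opt black
  auth gray
  auth black
  utils gray
  utils black
  sched gray
    core gray
      core→ui: ui is gray → back edge
Back edge closes the cycle ui → sched → core → ui; its vertices are {ui, core, sched}.

ui, core, sched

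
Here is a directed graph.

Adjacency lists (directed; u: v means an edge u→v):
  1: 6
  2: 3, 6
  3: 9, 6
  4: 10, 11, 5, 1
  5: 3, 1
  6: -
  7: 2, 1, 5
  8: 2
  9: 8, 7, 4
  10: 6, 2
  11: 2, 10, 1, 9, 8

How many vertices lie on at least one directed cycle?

A vertex is on a directed cycle iff it belongs to a strongly connected component of size ≥ 2 (or has a self-loop).
The vertices on cycles are {2, 3, 4, 5, 7, 8, 9, 10, 11} — 9 in total.

9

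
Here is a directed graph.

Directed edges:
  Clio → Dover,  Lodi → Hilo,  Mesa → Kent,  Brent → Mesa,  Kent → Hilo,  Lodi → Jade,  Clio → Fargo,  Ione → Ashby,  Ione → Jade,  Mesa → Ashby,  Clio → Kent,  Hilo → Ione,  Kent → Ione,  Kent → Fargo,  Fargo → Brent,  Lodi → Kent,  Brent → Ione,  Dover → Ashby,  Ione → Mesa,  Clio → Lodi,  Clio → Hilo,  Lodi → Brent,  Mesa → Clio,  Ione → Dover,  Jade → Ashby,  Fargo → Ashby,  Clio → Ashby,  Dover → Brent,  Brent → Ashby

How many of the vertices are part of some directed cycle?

9

A vertex is on a directed cycle iff it belongs to a strongly connected component of size ≥ 2 (or has a self-loop).
The vertices on cycles are {Clio, Hilo, Ione, Kent, Lodi, Mesa, Brent, Dover, Fargo} — 9 in total.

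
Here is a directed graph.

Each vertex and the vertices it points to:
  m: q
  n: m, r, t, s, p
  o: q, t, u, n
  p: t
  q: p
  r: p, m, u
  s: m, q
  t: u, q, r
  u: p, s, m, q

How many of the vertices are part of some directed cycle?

7

A vertex is on a directed cycle iff it belongs to a strongly connected component of size ≥ 2 (or has a self-loop).
The vertices on cycles are {m, p, q, r, s, t, u} — 7 in total.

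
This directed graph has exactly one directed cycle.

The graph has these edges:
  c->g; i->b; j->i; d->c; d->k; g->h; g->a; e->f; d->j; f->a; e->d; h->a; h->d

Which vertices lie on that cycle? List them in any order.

c, d, g, h

DFS with gray/black marking from d:
d gray
  j gray
    i gray
      b gray
      b black
    i black
  j black
  c gray
    g gray
      h gray
        a gray
        a black
        h→d: d is gray → back edge
Back edge closes the cycle d → c → g → h → d; its vertices are {c, d, g, h}.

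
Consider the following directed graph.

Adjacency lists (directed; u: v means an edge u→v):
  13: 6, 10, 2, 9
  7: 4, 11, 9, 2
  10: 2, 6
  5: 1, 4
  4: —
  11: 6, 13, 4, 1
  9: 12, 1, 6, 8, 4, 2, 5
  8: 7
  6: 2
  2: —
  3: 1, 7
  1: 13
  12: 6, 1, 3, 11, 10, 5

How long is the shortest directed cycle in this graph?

3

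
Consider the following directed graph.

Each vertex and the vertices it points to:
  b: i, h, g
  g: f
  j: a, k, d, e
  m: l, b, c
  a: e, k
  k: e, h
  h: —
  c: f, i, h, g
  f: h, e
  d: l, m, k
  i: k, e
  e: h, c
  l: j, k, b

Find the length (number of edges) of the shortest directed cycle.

For each vertex v, BFS finds the shortest path from v back to v.
The shortest such closed walk is d → l → j → d, length 3.

3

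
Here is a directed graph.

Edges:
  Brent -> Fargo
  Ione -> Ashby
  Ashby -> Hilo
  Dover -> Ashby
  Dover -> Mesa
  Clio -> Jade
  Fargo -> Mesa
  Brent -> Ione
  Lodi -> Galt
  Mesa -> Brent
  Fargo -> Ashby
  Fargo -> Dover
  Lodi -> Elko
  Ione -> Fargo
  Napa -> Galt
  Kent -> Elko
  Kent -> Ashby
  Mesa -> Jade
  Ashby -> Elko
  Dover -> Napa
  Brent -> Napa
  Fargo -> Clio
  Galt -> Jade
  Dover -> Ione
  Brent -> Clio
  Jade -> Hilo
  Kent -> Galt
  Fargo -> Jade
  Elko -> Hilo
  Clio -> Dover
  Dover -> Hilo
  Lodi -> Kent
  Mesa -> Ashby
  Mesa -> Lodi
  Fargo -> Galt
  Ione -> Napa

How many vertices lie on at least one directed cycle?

6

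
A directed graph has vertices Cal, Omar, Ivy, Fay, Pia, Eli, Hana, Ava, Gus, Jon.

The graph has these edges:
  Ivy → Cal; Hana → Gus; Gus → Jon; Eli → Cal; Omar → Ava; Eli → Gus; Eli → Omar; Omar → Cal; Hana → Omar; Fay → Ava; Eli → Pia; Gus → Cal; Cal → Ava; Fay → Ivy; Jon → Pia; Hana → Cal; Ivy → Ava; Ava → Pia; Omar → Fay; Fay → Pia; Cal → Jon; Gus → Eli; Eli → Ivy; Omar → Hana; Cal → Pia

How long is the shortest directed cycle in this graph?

For each vertex v, BFS finds the shortest path from v back to v.
The shortest such closed walk is Omar → Hana → Omar, length 2.

2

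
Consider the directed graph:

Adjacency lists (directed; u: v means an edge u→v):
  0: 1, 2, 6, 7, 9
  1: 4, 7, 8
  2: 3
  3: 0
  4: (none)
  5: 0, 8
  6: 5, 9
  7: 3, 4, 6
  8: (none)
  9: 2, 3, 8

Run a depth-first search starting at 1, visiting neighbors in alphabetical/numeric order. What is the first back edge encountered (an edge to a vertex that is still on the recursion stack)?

DFS from 1 (visiting neighbors in alphabetical/numeric order); mark gray on enter, black on exit:
1 gray
  4 gray
  4 black
  7 gray
    3 gray
      0 gray
        0→1: 1 is gray → back edge
First back edge: 0 → 1.

0->1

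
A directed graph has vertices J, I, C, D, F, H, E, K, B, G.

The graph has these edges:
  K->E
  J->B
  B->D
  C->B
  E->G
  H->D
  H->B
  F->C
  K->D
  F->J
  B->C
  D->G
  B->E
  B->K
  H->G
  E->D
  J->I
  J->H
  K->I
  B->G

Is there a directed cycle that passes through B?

Yes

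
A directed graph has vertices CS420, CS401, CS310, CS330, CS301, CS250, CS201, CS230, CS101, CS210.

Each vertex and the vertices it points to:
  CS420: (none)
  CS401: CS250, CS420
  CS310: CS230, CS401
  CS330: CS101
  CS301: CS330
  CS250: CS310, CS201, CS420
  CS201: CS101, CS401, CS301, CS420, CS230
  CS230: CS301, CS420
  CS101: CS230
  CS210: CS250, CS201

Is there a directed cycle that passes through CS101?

Yes

CS101 is on a cycle iff CS101 can reach itself via ≥1 edge.
CS101 → CS230 → CS301 → CS330 → CS101 — yes.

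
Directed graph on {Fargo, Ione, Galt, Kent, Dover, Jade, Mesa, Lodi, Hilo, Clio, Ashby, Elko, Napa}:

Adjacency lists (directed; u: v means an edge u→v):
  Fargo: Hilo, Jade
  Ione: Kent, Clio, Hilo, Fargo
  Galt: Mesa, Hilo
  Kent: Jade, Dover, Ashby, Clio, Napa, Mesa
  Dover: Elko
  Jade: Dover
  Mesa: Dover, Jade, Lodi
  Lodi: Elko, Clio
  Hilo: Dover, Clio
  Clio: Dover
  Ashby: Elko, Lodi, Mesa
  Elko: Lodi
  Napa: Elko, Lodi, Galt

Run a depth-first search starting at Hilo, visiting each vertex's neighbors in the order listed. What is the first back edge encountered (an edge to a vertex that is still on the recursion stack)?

DFS from Hilo (visiting each vertex's neighbors in the order listed); mark gray on enter, black on exit:
Hilo gray
  Dover gray
    Elko gray
      Lodi gray
        Lodi→Elko: Elko is gray → back edge
First back edge: Lodi → Elko.

Lodi->Elko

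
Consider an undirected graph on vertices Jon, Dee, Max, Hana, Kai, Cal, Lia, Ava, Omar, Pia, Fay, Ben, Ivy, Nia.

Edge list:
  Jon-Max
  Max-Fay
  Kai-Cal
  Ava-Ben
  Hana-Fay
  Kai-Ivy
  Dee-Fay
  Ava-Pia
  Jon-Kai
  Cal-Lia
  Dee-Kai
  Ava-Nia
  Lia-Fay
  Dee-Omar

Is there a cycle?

DFS, tracking each vertex's parent; an edge to a visited non-parent vertex closes a cycle.
Start from Ben:
visit Ben (parent –)
  visit Ava (parent Ben)
    Ava–Ben: parent, skip
    visit Nia (parent Ava)
      Nia–Ava: parent, skip
    visit Pia (parent Ava)
      Pia–Ava: parent, skip
visit Jon (parent –)
  visit Kai (parent Jon)
    visit Cal (parent Kai)
      visit Lia (parent Cal)
        visit Fay (parent Lia)
          visit Dee (parent Fay)
            Dee–Fay: parent, skip
            Dee–Kai: Kai visited and ≠ parent → cycle
Cycle: Kai – Cal – Lia – Fay – Dee – Kai.

Yes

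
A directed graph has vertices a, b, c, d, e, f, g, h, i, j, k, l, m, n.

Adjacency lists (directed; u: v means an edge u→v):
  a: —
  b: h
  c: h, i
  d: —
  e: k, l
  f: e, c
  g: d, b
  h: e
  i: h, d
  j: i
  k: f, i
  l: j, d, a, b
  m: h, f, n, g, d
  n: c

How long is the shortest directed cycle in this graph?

3

For each vertex v, BFS finds the shortest path from v back to v.
The shortest such closed walk is f → e → k → f, length 3.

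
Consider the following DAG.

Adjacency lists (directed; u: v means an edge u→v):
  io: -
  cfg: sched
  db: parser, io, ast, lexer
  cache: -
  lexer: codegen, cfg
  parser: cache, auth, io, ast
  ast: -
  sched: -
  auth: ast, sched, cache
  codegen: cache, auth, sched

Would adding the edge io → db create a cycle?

Yes

Adding io→db creates a cycle iff db can already reach io.
Path from db: db → io.
So db → … → io → db is a cycle.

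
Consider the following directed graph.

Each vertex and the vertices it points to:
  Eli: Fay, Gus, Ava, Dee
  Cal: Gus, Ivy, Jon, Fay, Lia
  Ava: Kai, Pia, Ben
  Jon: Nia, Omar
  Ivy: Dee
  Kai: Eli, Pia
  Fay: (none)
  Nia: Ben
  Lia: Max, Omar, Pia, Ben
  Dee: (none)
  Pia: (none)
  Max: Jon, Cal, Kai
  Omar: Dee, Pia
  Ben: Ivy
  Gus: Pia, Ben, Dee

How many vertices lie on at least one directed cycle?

6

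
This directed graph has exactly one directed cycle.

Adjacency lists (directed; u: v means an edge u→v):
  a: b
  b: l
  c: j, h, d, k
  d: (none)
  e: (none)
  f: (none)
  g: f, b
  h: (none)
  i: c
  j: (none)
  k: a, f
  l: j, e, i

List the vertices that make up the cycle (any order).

DFS with gray/black marking from b:
b gray
  l gray
    j gray
    j black
    e gray
    e black
    i gray
      c gray
        c→j: j black — skip
        h gray
        h black
        d gray
        d black
        k gray
          a gray
            a→b: b is gray → back edge
Back edge closes the cycle b → l → i → c → k → a → b; its vertices are {a, b, c, i, k, l}.

a, b, c, i, k, l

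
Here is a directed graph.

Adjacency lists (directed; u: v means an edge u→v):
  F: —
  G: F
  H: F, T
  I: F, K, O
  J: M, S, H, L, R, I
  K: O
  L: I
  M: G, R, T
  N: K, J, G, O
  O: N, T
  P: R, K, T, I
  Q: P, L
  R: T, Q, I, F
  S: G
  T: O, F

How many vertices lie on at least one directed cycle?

12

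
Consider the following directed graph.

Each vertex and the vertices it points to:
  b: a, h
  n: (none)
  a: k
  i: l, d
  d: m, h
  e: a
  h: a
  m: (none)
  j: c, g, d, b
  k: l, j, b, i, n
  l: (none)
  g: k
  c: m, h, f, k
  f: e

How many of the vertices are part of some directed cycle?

11

A vertex is on a directed cycle iff it belongs to a strongly connected component of size ≥ 2 (or has a self-loop).
The vertices on cycles are {a, b, c, d, e, f, g, h, i, j, k} — 11 in total.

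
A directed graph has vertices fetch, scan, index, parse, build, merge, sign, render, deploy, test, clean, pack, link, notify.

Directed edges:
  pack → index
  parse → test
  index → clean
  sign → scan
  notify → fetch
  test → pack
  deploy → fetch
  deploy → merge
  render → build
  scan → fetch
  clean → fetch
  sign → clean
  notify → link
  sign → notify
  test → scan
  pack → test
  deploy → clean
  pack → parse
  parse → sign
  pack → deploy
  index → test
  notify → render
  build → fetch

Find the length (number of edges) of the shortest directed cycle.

2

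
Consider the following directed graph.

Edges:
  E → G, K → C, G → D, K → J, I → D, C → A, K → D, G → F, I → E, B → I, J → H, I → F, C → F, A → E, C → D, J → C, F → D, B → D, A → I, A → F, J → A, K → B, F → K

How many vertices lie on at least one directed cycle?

9

A vertex is on a directed cycle iff it belongs to a strongly connected component of size ≥ 2 (or has a self-loop).
The vertices on cycles are {A, B, C, E, F, G, I, J, K} — 9 in total.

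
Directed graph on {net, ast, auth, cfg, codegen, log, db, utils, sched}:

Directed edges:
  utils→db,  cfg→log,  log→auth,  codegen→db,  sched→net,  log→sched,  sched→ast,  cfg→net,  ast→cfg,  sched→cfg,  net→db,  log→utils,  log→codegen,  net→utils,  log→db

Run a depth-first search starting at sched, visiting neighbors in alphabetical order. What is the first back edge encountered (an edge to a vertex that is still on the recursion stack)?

log→sched

DFS from sched (visiting neighbors in alphabetical order); mark gray on enter, black on exit:
sched gray
  ast gray
    cfg gray
      log gray
        auth gray
        auth black
        codegen gray
          db gray
          db black
        codegen black
        log→db: db black — skip
        log→sched: sched is gray → back edge
First back edge: log → sched.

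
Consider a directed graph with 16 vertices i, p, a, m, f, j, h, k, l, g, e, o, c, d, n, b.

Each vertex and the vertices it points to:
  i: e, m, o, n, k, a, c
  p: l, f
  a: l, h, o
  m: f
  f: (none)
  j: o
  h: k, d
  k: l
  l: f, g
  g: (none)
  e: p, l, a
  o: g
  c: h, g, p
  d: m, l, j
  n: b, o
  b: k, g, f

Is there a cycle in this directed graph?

No

DFS with white/gray/black marking, starting from e:
e gray
  p gray
    l gray
      f gray
      f black
      g gray
      g black
    l black
    p→f: f black — skip
  p black
  e→l: l black — skip
  a gray
    a→l: l black — skip
    h gray
      k gray
        k→l: l black — skip
      k black
      d gray
        m gray
          m→f: f black — skip
        m black
        d→l: l black — skip
        j gray
          o gray
            o→g: g black — skip
          o black
        j black
      d black
    h black
    a→o: o black — skip
  a black
e black
i gray
  i→e: e black — skip
  i→m: m black — skip
  i→o: o black — skip
  n gray
    b gray
      b→k: k black — skip
      b→g: g black — skip
      b→f: f black — skip
    b black
    n→o: o black — skip
  n black
  i→k: k black — skip
  i→a: a black — skip
  c gray
    c→h: h black — skip
    c→g: g black — skip
    c→p: p black — skip
  c black
i black
Every edge goes to a white or black vertex — no back edge, so the graph is acyclic.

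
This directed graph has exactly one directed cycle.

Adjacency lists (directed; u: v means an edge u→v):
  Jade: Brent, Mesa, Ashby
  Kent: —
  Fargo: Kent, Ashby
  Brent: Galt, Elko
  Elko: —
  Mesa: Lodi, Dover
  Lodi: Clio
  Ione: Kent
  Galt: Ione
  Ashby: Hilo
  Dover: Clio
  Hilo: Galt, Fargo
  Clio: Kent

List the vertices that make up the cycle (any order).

Hilo, Ashby, Fargo

DFS with gray/black marking from Ashby:
Ashby gray
  Hilo gray
    Galt gray
      Ione gray
        Kent gray
        Kent black
      Ione black
    Galt black
    Fargo gray
      Fargo→Kent: Kent black — skip
      Fargo→Ashby: Ashby is gray → back edge
Back edge closes the cycle Ashby → Hilo → Fargo → Ashby; its vertices are {Hilo, Ashby, Fargo}.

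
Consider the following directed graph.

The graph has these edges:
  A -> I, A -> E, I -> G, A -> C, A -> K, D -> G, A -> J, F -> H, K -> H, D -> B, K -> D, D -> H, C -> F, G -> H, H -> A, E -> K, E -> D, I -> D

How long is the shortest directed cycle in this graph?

For each vertex v, BFS finds the shortest path from v back to v.
The shortest such closed walk is A → K → H → A, length 3.

3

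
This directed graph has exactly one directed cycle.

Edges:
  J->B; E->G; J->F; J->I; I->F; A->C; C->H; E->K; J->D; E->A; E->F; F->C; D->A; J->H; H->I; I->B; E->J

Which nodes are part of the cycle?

DFS with gray/black marking from H:
H gray
  I gray
    F gray
      C gray
        C→H: H is gray → back edge
Back edge closes the cycle H → I → F → C → H; its vertices are {C, F, H, I}.

C, F, H, I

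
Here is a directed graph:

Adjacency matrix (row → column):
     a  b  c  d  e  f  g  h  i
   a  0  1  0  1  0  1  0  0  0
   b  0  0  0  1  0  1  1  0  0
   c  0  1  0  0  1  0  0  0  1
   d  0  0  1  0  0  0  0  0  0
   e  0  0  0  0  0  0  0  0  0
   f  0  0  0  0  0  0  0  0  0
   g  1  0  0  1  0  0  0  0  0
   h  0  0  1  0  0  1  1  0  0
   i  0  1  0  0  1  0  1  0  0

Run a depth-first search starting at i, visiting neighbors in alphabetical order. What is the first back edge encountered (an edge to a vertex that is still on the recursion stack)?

c->b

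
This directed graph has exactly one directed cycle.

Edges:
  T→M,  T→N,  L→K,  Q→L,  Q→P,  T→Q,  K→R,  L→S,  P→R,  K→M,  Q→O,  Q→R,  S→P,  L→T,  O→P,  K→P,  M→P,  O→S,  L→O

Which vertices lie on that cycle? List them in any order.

DFS with gray/black marking from L:
L gray
  T gray
    M gray
      P gray
        R gray
        R black
      P black
    M black
    N gray
    N black
    Q gray
      Q→R: R black — skip
      Q→L: L is gray → back edge
Back edge closes the cycle L → T → Q → L; its vertices are {L, Q, T}.

L, Q, T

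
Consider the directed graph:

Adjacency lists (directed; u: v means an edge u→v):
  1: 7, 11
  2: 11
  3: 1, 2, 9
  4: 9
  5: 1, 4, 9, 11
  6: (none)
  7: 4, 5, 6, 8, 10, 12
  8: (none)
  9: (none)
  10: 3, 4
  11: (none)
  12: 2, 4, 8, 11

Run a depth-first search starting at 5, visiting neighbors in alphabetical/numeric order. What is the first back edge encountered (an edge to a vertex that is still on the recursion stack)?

7→5

DFS from 5 (visiting neighbors in alphabetical/numeric order); mark gray on enter, black on exit:
5 gray
  1 gray
    7 gray
      4 gray
        9 gray
        9 black
      4 black
      7→5: 5 is gray → back edge
First back edge: 7 → 5.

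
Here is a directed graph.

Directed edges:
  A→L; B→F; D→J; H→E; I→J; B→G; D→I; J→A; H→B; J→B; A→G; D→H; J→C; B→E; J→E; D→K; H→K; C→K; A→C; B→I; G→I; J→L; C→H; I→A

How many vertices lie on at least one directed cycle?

7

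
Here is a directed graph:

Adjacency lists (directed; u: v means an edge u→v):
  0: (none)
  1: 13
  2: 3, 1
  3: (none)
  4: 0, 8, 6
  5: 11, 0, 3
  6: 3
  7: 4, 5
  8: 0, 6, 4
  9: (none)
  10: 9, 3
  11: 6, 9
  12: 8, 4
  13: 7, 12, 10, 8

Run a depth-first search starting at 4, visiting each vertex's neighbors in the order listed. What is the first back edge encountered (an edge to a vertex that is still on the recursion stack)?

DFS from 4 (visiting each vertex's neighbors in the order listed); mark gray on enter, black on exit:
4 gray
  0 gray
  0 black
  8 gray
    8→0: 0 black — skip
    6 gray
      3 gray
      3 black
    6 black
    8→4: 4 is gray → back edge
First back edge: 8 → 4.

8->4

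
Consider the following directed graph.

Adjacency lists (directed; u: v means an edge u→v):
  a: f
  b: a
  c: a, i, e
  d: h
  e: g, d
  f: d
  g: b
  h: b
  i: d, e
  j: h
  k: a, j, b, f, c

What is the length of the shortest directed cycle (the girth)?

For each vertex v, BFS finds the shortest path from v back to v.
The shortest such closed walk is a → f → d → h → b → a, length 5.

5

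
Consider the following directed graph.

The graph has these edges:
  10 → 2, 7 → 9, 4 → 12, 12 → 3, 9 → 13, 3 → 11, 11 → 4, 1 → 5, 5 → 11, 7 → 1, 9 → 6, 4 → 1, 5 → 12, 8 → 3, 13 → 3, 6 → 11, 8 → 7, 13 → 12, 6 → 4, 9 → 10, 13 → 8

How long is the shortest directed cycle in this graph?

For each vertex v, BFS finds the shortest path from v back to v.
The shortest such closed walk is 9 → 13 → 8 → 7 → 9, length 4.

4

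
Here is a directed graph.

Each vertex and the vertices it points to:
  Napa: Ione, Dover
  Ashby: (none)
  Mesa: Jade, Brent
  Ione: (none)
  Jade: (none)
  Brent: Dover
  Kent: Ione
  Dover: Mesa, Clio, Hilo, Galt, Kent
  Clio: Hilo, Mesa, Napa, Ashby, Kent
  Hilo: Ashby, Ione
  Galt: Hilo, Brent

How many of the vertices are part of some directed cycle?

A vertex is on a directed cycle iff it belongs to a strongly connected component of size ≥ 2 (or has a self-loop).
The vertices on cycles are {Clio, Galt, Mesa, Napa, Brent, Dover} — 6 in total.

6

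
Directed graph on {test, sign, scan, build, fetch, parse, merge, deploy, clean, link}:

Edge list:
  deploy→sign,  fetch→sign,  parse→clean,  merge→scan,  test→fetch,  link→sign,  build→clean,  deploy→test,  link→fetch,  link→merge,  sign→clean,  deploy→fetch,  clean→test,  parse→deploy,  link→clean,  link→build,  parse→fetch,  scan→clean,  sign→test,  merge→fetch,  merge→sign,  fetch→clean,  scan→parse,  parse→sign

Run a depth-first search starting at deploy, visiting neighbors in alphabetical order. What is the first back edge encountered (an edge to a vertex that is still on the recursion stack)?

test→fetch

DFS from deploy (visiting neighbors in alphabetical order); mark gray on enter, black on exit:
deploy gray
  fetch gray
    clean gray
      test gray
        test→fetch: fetch is gray → back edge
First back edge: test → fetch.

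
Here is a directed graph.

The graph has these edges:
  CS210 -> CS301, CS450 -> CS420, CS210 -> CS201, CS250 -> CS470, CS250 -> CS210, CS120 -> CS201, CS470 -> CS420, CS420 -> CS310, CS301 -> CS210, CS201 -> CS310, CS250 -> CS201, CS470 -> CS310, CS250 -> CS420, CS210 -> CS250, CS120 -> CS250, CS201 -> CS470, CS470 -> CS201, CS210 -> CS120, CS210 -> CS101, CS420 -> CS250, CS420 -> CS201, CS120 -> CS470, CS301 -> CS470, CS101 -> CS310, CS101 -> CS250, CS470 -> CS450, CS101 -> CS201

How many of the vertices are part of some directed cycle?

9

A vertex is on a directed cycle iff it belongs to a strongly connected component of size ≥ 2 (or has a self-loop).
The vertices on cycles are {CS101, CS120, CS201, CS210, CS250, CS301, CS420, CS450, CS470} — 9 in total.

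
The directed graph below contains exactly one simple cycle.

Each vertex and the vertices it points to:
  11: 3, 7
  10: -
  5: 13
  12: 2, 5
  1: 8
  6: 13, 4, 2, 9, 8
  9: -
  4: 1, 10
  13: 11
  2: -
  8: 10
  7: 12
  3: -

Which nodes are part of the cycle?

DFS with gray/black marking from 13:
13 gray
  11 gray
    3 gray
    3 black
    7 gray
      12 gray
        2 gray
        2 black
        5 gray
          5→13: 13 is gray → back edge
Back edge closes the cycle 13 → 11 → 7 → 12 → 5 → 13; its vertices are {5, 7, 11, 12, 13}.

5, 7, 11, 12, 13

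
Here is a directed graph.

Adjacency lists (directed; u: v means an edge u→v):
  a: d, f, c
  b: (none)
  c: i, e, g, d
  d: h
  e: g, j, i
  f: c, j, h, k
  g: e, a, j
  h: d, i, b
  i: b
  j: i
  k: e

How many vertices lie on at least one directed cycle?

A vertex is on a directed cycle iff it belongs to a strongly connected component of size ≥ 2 (or has a self-loop).
The vertices on cycles are {a, c, d, e, f, g, h, k} — 8 in total.

8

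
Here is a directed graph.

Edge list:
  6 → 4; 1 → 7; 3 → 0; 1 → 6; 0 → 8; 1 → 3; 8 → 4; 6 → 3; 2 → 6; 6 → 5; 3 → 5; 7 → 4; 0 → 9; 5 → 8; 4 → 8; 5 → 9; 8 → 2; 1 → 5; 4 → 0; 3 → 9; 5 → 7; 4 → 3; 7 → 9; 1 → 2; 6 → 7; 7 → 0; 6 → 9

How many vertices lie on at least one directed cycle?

8

A vertex is on a directed cycle iff it belongs to a strongly connected component of size ≥ 2 (or has a self-loop).
The vertices on cycles are {0, 2, 3, 4, 5, 6, 7, 8} — 8 in total.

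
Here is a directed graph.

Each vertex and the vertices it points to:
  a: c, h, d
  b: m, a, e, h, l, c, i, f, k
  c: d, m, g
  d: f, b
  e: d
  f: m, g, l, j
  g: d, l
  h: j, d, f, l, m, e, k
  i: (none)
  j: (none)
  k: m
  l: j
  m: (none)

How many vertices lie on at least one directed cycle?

A vertex is on a directed cycle iff it belongs to a strongly connected component of size ≥ 2 (or has a self-loop).
The vertices on cycles are {a, b, c, d, e, f, g, h} — 8 in total.

8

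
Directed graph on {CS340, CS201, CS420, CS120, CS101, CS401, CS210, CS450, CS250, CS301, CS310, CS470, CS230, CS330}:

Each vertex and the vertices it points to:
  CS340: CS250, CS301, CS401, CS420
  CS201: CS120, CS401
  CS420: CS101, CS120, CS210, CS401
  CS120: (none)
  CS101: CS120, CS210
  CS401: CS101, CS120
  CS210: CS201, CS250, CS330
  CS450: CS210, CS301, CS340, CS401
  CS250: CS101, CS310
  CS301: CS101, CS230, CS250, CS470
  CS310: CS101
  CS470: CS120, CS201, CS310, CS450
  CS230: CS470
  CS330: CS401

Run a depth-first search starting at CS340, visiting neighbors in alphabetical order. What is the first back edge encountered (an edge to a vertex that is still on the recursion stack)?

CS401→CS101

DFS from CS340 (visiting neighbors in alphabetical order); mark gray on enter, black on exit:
CS340 gray
  CS250 gray
    CS101 gray
      CS120 gray
      CS120 black
      CS210 gray
        CS201 gray
          CS201→CS120: CS120 black — skip
          CS401 gray
            CS401→CS101: CS101 is gray → back edge
First back edge: CS401 → CS101.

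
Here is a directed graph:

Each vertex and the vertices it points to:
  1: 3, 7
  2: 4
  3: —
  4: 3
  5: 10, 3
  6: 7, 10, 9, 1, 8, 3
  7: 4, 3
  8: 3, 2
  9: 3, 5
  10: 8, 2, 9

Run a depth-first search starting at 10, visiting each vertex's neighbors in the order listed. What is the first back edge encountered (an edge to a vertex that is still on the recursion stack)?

5→10

DFS from 10 (visiting each vertex's neighbors in the order listed); mark gray on enter, black on exit:
10 gray
  8 gray
    3 gray
    3 black
    2 gray
      4 gray
        4→3: 3 black — skip
      4 black
    2 black
  8 black
  10→2: 2 black — skip
  9 gray
    9→3: 3 black — skip
    5 gray
      5→10: 10 is gray → back edge
First back edge: 5 → 10.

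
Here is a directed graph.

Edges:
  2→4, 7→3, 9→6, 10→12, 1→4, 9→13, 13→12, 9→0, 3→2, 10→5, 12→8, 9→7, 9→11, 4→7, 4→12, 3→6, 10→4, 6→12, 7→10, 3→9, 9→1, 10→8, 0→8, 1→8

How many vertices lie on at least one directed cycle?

7

A vertex is on a directed cycle iff it belongs to a strongly connected component of size ≥ 2 (or has a self-loop).
The vertices on cycles are {1, 2, 3, 4, 7, 9, 10} — 7 in total.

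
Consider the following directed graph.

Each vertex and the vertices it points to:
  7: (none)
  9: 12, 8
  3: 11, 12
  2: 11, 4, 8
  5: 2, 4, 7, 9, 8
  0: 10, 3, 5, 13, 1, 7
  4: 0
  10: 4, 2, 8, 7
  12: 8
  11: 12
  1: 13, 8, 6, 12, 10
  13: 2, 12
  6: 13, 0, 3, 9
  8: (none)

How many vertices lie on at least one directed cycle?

8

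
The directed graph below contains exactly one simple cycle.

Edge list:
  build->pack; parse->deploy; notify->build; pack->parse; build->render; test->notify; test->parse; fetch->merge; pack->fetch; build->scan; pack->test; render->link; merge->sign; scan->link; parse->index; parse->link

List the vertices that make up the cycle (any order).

pack, test, build, notify

DFS with gray/black marking from build:
build gray
  render gray
    link gray
    link black
  render black
  scan gray
    scan→link: link black — skip
  scan black
  pack gray
    fetch gray
      merge gray
        sign gray
        sign black
      merge black
    fetch black
    parse gray
      parse→link: link black — skip
      index gray
      index black
      deploy gray
      deploy black
    parse black
    test gray
      test→parse: parse black — skip
      notify gray
        notify→build: build is gray → back edge
Back edge closes the cycle build → pack → test → notify → build; its vertices are {pack, test, build, notify}.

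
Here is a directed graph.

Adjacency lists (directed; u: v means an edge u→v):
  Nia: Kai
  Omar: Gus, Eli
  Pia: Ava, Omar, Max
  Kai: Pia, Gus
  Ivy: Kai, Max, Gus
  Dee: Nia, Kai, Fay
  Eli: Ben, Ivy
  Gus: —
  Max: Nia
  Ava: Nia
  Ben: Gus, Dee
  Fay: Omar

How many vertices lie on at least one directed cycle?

11

A vertex is on a directed cycle iff it belongs to a strongly connected component of size ≥ 2 (or has a self-loop).
The vertices on cycles are {Ava, Ben, Dee, Eli, Fay, Ivy, Kai, Max, Nia, Pia, Omar} — 11 in total.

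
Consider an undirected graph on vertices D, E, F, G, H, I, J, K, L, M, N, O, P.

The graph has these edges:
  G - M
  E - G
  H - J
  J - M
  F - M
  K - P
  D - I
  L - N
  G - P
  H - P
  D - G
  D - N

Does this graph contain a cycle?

DFS, tracking each vertex's parent; an edge to a visited non-parent vertex closes a cycle.
Start from K:
visit K (parent –)
  visit P (parent K)
    visit G (parent P)
      G–P: parent, skip
      visit E (parent G)
        E–G: parent, skip
      visit D (parent G)
        visit N (parent D)
          visit L (parent N)
            L–N: parent, skip
          N–D: parent, skip
        D–G: parent, skip
        visit I (parent D)
          I–D: parent, skip
      visit M (parent G)
        visit J (parent M)
          J–M: parent, skip
          visit H (parent J)
            H–P: P visited and ≠ parent → cycle
Cycle: P – G – M – J – H – P.

Yes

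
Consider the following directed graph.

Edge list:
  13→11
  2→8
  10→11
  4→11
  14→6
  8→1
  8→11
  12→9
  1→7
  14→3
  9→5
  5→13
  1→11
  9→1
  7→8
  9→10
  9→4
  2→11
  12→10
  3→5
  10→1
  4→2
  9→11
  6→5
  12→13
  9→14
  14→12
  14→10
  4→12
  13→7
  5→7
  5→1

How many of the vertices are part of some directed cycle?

7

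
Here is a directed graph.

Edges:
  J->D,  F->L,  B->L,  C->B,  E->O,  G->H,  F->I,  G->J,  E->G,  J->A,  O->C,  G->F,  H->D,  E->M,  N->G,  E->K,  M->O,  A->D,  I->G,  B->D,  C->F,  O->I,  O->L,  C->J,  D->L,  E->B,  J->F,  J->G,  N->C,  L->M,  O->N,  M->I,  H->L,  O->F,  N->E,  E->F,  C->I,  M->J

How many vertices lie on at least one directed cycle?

14

A vertex is on a directed cycle iff it belongs to a strongly connected component of size ≥ 2 (or has a self-loop).
The vertices on cycles are {A, B, C, D, E, F, G, H, I, J, L, M, N, O} — 14 in total.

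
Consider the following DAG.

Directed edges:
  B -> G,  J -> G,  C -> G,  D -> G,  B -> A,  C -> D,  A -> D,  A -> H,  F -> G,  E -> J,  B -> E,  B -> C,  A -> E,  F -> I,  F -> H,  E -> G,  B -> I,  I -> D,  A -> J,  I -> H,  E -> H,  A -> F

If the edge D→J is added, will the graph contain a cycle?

No

Adding D→J creates a cycle iff J can already reach D.
Explore from J: no path reaches D. The graph stays acyclic.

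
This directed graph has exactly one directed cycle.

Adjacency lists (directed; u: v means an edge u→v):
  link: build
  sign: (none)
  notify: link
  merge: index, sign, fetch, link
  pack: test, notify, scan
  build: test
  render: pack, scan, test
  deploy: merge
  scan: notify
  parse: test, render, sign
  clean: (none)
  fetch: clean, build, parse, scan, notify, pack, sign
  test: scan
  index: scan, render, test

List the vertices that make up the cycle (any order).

link, scan, test, build, notify

DFS with gray/black marking from link:
link gray
  build gray
    test gray
      scan gray
        notify gray
          notify→link: link is gray → back edge
Back edge closes the cycle link → build → test → scan → notify → link; its vertices are {link, scan, test, build, notify}.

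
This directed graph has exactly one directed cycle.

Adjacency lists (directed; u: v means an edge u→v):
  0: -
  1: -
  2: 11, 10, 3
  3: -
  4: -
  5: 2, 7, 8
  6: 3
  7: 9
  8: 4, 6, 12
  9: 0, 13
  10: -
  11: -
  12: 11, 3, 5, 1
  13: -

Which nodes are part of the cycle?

DFS with gray/black marking from 12:
12 gray
  11 gray
  11 black
  3 gray
  3 black
  5 gray
    2 gray
      2→11: 11 black — skip
      10 gray
      10 black
      2→3: 3 black — skip
    2 black
    7 gray
      9 gray
        0 gray
        0 black
        13 gray
        13 black
      9 black
    7 black
    8 gray
      4 gray
      4 black
      6 gray
        6→3: 3 black — skip
      6 black
      8→12: 12 is gray → back edge
Back edge closes the cycle 12 → 5 → 8 → 12; its vertices are {5, 8, 12}.

5, 8, 12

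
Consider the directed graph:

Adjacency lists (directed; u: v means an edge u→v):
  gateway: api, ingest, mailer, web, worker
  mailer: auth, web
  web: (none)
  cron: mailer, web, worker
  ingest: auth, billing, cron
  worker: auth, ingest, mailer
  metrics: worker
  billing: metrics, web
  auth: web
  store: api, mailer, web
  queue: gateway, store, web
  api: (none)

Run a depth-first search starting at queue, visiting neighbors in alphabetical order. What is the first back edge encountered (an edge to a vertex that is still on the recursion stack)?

worker->ingest

DFS from queue (visiting neighbors in alphabetical order); mark gray on enter, black on exit:
queue gray
  gateway gray
    api gray
    api black
    ingest gray
      auth gray
        web gray
        web black
      auth black
      billing gray
        metrics gray
          worker gray
            worker→auth: auth black — skip
            worker→ingest: ingest is gray → back edge
First back edge: worker → ingest.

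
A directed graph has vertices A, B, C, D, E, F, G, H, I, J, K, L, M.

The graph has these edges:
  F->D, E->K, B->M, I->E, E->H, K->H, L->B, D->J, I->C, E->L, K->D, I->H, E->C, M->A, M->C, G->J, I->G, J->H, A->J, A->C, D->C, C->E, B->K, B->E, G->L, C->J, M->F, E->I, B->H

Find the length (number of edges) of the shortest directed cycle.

2

For each vertex v, BFS finds the shortest path from v back to v.
The shortest such closed walk is E → I → E, length 2.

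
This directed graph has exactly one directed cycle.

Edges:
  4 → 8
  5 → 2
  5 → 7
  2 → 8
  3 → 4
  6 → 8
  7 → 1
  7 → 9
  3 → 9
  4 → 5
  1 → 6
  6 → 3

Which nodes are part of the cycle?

1, 3, 4, 5, 6, 7

DFS with gray/black marking from 3:
3 gray
  4 gray
    5 gray
      7 gray
        1 gray
          6 gray
            8 gray
            8 black
            6→3: 3 is gray → back edge
Back edge closes the cycle 3 → 4 → 5 → 7 → 1 → 6 → 3; its vertices are {1, 3, 4, 5, 6, 7}.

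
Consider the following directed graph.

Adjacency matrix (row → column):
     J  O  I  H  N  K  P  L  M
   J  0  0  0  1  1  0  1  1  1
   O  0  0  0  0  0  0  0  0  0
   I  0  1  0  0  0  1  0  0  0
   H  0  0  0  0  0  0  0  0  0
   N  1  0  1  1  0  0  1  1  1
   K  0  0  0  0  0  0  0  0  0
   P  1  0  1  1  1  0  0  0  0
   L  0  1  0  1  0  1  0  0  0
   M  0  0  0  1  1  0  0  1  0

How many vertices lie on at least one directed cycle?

A vertex is on a directed cycle iff it belongs to a strongly connected component of size ≥ 2 (or has a self-loop).
The vertices on cycles are {J, M, N, P} — 4 in total.

4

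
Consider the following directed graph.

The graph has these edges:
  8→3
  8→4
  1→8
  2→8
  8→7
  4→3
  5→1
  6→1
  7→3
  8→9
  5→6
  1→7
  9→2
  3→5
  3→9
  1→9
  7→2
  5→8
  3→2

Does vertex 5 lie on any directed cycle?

Yes

5 is on a cycle iff 5 can reach itself via ≥1 edge.
5 → 8 → 3 → 5 — yes.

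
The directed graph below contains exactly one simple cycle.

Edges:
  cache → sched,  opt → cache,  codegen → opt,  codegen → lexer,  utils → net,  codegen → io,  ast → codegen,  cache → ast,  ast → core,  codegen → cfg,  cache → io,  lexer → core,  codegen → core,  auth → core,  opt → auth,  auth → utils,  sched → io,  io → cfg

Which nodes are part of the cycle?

ast, opt, cache, codegen

DFS with gray/black marking from ast:
ast gray
  core gray
  core black
  codegen gray
    codegen→core: core black — skip
    io gray
      cfg gray
      cfg black
    io black
    codegen→cfg: cfg black — skip
    opt gray
      auth gray
        auth→core: core black — skip
        utils gray
          net gray
          net black
        utils black
      auth black
      cache gray
        cache→io: io black — skip
        sched gray
          sched→io: io black — skip
        sched black
        cache→ast: ast is gray → back edge
Back edge closes the cycle ast → codegen → opt → cache → ast; its vertices are {ast, opt, cache, codegen}.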